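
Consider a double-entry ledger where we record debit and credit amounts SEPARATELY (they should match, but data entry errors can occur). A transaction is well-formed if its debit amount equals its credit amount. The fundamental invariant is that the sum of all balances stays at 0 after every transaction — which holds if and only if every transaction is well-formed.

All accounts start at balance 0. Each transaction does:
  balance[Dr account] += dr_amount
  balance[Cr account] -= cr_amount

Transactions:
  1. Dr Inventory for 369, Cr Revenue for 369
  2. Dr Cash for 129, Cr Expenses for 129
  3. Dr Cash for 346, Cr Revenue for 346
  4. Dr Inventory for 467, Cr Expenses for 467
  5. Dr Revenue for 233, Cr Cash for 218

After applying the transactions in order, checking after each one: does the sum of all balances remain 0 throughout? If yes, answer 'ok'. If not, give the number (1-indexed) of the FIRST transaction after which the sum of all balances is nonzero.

After txn 1: dr=369 cr=369 sum_balances=0
After txn 2: dr=129 cr=129 sum_balances=0
After txn 3: dr=346 cr=346 sum_balances=0
After txn 4: dr=467 cr=467 sum_balances=0
After txn 5: dr=233 cr=218 sum_balances=15

Answer: 5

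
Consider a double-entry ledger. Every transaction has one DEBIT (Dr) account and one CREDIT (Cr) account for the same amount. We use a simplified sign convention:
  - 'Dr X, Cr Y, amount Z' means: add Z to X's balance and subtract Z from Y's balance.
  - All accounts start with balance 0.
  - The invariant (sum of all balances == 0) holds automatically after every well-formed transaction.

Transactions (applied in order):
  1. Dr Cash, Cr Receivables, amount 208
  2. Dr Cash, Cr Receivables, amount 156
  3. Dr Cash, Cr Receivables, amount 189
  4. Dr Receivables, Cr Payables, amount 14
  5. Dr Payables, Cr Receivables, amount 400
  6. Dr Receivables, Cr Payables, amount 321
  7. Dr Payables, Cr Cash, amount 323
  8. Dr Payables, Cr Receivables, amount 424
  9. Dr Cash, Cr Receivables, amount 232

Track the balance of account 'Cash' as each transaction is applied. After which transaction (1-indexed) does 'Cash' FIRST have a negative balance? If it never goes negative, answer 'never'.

Answer: never

Derivation:
After txn 1: Cash=208
After txn 2: Cash=364
After txn 3: Cash=553
After txn 4: Cash=553
After txn 5: Cash=553
After txn 6: Cash=553
After txn 7: Cash=230
After txn 8: Cash=230
After txn 9: Cash=462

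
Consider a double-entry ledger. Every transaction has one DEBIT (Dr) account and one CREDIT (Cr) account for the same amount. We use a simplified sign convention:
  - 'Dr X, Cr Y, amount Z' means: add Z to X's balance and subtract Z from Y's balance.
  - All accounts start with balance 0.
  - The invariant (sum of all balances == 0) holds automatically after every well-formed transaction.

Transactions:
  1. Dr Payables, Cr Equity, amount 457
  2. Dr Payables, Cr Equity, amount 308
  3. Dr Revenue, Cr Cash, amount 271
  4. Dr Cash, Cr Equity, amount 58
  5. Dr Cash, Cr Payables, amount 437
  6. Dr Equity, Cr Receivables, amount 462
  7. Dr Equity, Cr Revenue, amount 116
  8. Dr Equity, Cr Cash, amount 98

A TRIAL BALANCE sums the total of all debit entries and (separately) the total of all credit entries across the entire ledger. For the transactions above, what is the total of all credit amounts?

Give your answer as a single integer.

Txn 1: credit+=457
Txn 2: credit+=308
Txn 3: credit+=271
Txn 4: credit+=58
Txn 5: credit+=437
Txn 6: credit+=462
Txn 7: credit+=116
Txn 8: credit+=98
Total credits = 2207

Answer: 2207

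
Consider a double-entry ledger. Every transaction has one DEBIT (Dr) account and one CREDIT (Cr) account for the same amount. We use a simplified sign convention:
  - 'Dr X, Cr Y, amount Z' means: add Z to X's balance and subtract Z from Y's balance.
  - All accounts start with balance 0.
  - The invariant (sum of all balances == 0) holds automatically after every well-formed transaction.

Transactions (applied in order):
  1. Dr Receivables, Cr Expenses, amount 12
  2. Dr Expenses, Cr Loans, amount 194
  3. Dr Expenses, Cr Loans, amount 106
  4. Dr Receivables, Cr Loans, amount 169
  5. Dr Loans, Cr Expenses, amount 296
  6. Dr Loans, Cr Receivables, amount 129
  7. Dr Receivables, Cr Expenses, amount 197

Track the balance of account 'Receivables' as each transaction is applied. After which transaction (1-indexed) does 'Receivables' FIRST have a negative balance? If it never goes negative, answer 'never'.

After txn 1: Receivables=12
After txn 2: Receivables=12
After txn 3: Receivables=12
After txn 4: Receivables=181
After txn 5: Receivables=181
After txn 6: Receivables=52
After txn 7: Receivables=249

Answer: never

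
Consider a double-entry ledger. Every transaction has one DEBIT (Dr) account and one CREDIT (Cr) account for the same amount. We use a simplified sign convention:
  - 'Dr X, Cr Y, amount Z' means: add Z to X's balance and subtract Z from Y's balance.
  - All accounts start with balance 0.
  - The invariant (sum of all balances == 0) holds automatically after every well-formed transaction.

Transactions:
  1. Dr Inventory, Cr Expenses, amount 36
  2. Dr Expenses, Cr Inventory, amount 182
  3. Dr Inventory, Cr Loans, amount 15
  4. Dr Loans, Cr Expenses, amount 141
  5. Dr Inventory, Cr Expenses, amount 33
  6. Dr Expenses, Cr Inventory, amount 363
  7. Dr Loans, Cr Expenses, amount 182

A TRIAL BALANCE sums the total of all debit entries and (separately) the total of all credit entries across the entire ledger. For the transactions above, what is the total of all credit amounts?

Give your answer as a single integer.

Txn 1: credit+=36
Txn 2: credit+=182
Txn 3: credit+=15
Txn 4: credit+=141
Txn 5: credit+=33
Txn 6: credit+=363
Txn 7: credit+=182
Total credits = 952

Answer: 952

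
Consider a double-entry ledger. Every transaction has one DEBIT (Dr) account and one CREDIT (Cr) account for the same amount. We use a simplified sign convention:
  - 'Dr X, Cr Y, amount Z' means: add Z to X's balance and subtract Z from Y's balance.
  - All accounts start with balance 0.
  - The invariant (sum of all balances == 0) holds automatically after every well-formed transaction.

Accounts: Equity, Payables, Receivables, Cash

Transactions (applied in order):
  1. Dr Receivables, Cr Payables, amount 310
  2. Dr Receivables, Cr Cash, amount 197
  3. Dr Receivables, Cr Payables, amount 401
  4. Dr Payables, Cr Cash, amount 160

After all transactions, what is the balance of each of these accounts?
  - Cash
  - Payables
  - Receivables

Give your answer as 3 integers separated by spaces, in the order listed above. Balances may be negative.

After txn 1 (Dr Receivables, Cr Payables, amount 310): Payables=-310 Receivables=310
After txn 2 (Dr Receivables, Cr Cash, amount 197): Cash=-197 Payables=-310 Receivables=507
After txn 3 (Dr Receivables, Cr Payables, amount 401): Cash=-197 Payables=-711 Receivables=908
After txn 4 (Dr Payables, Cr Cash, amount 160): Cash=-357 Payables=-551 Receivables=908

Answer: -357 -551 908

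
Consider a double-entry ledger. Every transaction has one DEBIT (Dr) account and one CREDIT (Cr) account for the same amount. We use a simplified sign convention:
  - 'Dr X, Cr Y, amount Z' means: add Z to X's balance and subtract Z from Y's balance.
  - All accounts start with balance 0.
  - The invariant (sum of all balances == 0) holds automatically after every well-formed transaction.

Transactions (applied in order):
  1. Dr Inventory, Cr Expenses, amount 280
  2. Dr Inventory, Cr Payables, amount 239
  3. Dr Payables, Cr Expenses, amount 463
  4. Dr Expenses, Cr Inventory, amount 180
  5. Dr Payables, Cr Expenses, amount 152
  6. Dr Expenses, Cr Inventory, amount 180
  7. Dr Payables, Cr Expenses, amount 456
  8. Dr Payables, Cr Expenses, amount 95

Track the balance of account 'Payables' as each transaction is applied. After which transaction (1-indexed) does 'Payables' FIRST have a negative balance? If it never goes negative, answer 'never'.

Answer: 2

Derivation:
After txn 1: Payables=0
After txn 2: Payables=-239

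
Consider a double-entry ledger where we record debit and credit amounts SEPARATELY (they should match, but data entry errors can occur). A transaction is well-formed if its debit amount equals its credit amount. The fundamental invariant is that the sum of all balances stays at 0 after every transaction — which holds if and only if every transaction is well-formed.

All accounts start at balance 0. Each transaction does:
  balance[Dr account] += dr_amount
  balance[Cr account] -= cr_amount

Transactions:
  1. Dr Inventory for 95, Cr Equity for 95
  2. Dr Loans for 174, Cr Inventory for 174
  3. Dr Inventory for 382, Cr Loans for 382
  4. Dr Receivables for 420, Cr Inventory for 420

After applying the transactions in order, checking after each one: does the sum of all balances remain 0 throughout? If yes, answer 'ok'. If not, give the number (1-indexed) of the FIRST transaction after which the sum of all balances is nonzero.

Answer: ok

Derivation:
After txn 1: dr=95 cr=95 sum_balances=0
After txn 2: dr=174 cr=174 sum_balances=0
After txn 3: dr=382 cr=382 sum_balances=0
After txn 4: dr=420 cr=420 sum_balances=0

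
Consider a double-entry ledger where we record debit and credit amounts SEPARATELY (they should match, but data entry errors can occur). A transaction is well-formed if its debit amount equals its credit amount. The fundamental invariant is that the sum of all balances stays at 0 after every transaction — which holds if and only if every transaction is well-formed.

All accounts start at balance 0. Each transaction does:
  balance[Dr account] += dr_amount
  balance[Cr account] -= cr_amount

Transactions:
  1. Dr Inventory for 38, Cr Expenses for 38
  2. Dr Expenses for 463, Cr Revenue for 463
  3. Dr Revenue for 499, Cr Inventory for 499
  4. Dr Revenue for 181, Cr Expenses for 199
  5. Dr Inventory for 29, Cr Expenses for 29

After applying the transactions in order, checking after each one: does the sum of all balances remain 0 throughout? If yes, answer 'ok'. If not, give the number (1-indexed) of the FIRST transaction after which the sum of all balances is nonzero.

After txn 1: dr=38 cr=38 sum_balances=0
After txn 2: dr=463 cr=463 sum_balances=0
After txn 3: dr=499 cr=499 sum_balances=0
After txn 4: dr=181 cr=199 sum_balances=-18
After txn 5: dr=29 cr=29 sum_balances=-18

Answer: 4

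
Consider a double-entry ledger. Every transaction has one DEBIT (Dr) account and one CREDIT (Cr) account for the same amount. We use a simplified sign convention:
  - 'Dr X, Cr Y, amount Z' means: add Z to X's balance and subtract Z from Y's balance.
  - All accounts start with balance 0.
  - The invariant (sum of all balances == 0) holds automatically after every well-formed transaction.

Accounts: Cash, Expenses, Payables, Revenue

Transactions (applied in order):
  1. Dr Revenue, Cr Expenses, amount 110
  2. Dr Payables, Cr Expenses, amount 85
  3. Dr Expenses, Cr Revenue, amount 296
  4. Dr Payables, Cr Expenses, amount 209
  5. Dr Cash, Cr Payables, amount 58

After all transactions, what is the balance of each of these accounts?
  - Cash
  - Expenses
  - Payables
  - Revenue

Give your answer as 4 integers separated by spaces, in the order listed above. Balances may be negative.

Answer: 58 -108 236 -186

Derivation:
After txn 1 (Dr Revenue, Cr Expenses, amount 110): Expenses=-110 Revenue=110
After txn 2 (Dr Payables, Cr Expenses, amount 85): Expenses=-195 Payables=85 Revenue=110
After txn 3 (Dr Expenses, Cr Revenue, amount 296): Expenses=101 Payables=85 Revenue=-186
After txn 4 (Dr Payables, Cr Expenses, amount 209): Expenses=-108 Payables=294 Revenue=-186
After txn 5 (Dr Cash, Cr Payables, amount 58): Cash=58 Expenses=-108 Payables=236 Revenue=-186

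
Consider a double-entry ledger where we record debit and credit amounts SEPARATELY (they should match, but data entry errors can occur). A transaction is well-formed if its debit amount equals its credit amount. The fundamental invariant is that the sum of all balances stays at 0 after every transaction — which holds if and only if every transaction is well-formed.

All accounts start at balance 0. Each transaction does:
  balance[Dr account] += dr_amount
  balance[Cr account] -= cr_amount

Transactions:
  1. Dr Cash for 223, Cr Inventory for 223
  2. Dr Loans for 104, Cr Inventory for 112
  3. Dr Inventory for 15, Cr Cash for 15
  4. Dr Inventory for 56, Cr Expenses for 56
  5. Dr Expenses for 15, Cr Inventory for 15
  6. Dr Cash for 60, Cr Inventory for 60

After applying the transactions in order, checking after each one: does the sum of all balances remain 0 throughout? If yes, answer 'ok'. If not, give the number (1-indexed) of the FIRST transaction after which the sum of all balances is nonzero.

After txn 1: dr=223 cr=223 sum_balances=0
After txn 2: dr=104 cr=112 sum_balances=-8
After txn 3: dr=15 cr=15 sum_balances=-8
After txn 4: dr=56 cr=56 sum_balances=-8
After txn 5: dr=15 cr=15 sum_balances=-8
After txn 6: dr=60 cr=60 sum_balances=-8

Answer: 2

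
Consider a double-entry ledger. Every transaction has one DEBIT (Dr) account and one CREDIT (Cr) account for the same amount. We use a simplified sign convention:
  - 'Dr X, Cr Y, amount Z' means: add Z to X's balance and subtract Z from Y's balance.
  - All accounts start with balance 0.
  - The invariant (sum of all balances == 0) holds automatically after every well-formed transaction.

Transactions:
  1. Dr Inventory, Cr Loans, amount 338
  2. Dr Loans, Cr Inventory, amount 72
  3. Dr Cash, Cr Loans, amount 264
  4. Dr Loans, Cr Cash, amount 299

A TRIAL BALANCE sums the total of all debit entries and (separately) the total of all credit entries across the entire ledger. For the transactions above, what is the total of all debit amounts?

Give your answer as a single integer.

Answer: 973

Derivation:
Txn 1: debit+=338
Txn 2: debit+=72
Txn 3: debit+=264
Txn 4: debit+=299
Total debits = 973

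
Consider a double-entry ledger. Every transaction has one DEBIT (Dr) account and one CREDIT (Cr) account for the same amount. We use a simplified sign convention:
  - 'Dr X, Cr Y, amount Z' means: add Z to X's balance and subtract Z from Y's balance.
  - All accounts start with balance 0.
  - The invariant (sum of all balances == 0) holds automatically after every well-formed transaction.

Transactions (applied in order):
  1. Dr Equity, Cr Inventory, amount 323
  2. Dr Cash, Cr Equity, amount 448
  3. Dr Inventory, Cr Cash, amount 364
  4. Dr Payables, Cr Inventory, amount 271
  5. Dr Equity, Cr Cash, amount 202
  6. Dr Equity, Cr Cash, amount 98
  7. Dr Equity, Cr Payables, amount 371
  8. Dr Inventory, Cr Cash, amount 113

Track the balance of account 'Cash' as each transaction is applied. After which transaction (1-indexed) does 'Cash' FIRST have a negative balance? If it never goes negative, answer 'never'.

After txn 1: Cash=0
After txn 2: Cash=448
After txn 3: Cash=84
After txn 4: Cash=84
After txn 5: Cash=-118

Answer: 5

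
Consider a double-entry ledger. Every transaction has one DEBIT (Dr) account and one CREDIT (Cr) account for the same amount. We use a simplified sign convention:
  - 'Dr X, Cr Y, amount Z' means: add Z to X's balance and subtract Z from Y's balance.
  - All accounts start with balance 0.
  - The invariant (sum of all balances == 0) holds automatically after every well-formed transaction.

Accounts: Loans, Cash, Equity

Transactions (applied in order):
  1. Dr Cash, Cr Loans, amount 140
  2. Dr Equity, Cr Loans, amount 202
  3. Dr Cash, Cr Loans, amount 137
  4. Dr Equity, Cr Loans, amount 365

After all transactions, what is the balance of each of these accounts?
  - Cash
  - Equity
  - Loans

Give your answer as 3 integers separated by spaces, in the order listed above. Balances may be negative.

After txn 1 (Dr Cash, Cr Loans, amount 140): Cash=140 Loans=-140
After txn 2 (Dr Equity, Cr Loans, amount 202): Cash=140 Equity=202 Loans=-342
After txn 3 (Dr Cash, Cr Loans, amount 137): Cash=277 Equity=202 Loans=-479
After txn 4 (Dr Equity, Cr Loans, amount 365): Cash=277 Equity=567 Loans=-844

Answer: 277 567 -844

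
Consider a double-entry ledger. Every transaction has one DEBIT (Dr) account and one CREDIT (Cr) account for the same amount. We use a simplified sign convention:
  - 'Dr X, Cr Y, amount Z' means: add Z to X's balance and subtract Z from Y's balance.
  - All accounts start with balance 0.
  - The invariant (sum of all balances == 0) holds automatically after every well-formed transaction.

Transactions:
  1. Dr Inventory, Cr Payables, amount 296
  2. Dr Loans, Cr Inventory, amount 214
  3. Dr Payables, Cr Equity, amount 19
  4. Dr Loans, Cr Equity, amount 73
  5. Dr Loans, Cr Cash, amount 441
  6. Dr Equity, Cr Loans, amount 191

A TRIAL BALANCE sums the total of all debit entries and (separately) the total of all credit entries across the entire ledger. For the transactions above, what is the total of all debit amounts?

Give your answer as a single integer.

Answer: 1234

Derivation:
Txn 1: debit+=296
Txn 2: debit+=214
Txn 3: debit+=19
Txn 4: debit+=73
Txn 5: debit+=441
Txn 6: debit+=191
Total debits = 1234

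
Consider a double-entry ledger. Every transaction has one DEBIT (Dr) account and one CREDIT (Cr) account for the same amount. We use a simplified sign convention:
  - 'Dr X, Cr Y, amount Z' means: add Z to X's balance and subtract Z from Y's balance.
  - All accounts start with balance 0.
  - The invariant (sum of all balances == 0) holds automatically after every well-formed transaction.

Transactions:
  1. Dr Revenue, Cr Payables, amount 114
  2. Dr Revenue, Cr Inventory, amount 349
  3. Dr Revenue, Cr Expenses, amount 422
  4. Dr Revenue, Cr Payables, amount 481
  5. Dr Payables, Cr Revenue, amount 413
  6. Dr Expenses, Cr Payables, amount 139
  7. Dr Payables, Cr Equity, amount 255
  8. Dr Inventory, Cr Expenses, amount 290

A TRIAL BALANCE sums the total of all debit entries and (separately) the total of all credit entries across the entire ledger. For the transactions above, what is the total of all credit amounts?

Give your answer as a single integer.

Answer: 2463

Derivation:
Txn 1: credit+=114
Txn 2: credit+=349
Txn 3: credit+=422
Txn 4: credit+=481
Txn 5: credit+=413
Txn 6: credit+=139
Txn 7: credit+=255
Txn 8: credit+=290
Total credits = 2463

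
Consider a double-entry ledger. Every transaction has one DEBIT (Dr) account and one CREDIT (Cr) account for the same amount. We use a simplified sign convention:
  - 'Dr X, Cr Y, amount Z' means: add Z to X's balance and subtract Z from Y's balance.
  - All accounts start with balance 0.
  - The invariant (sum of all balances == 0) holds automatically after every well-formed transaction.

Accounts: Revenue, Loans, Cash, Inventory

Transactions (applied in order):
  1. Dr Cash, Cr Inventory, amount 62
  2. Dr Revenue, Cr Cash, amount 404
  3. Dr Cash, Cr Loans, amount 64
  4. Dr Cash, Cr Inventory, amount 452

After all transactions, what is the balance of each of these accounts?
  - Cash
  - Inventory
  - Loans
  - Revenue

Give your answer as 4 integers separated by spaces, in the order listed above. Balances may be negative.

Answer: 174 -514 -64 404

Derivation:
After txn 1 (Dr Cash, Cr Inventory, amount 62): Cash=62 Inventory=-62
After txn 2 (Dr Revenue, Cr Cash, amount 404): Cash=-342 Inventory=-62 Revenue=404
After txn 3 (Dr Cash, Cr Loans, amount 64): Cash=-278 Inventory=-62 Loans=-64 Revenue=404
After txn 4 (Dr Cash, Cr Inventory, amount 452): Cash=174 Inventory=-514 Loans=-64 Revenue=404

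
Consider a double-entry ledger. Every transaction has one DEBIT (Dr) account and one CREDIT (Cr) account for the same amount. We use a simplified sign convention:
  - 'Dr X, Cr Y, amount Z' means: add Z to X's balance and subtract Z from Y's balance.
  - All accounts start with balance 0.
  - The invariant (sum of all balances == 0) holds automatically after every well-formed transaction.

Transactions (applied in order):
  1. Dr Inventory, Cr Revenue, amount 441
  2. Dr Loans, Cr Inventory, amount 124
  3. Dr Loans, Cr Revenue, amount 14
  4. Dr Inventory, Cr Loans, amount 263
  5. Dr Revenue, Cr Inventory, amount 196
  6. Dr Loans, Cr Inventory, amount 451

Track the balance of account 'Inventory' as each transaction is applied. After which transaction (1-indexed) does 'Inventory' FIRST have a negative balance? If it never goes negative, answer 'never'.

After txn 1: Inventory=441
After txn 2: Inventory=317
After txn 3: Inventory=317
After txn 4: Inventory=580
After txn 5: Inventory=384
After txn 6: Inventory=-67

Answer: 6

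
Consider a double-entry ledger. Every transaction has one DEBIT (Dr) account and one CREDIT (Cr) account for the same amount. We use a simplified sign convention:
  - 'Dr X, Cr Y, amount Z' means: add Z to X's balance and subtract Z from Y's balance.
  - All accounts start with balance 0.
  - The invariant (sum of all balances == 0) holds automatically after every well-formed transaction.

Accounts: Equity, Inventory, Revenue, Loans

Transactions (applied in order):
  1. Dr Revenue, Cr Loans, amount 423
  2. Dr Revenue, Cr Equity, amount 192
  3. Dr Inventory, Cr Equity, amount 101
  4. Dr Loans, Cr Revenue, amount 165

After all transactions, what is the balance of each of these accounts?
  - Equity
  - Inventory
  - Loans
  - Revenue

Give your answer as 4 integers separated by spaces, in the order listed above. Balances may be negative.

After txn 1 (Dr Revenue, Cr Loans, amount 423): Loans=-423 Revenue=423
After txn 2 (Dr Revenue, Cr Equity, amount 192): Equity=-192 Loans=-423 Revenue=615
After txn 3 (Dr Inventory, Cr Equity, amount 101): Equity=-293 Inventory=101 Loans=-423 Revenue=615
After txn 4 (Dr Loans, Cr Revenue, amount 165): Equity=-293 Inventory=101 Loans=-258 Revenue=450

Answer: -293 101 -258 450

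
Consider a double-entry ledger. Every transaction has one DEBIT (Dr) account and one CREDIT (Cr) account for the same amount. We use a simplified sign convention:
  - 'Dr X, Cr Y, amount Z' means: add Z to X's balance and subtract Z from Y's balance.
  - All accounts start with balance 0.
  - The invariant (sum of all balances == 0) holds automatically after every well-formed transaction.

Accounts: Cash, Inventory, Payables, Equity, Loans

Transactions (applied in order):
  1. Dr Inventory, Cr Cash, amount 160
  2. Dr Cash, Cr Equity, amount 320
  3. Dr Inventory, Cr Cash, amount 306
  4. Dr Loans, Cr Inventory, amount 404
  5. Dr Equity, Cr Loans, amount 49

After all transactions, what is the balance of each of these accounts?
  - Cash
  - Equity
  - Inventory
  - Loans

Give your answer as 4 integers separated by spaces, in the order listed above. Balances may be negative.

After txn 1 (Dr Inventory, Cr Cash, amount 160): Cash=-160 Inventory=160
After txn 2 (Dr Cash, Cr Equity, amount 320): Cash=160 Equity=-320 Inventory=160
After txn 3 (Dr Inventory, Cr Cash, amount 306): Cash=-146 Equity=-320 Inventory=466
After txn 4 (Dr Loans, Cr Inventory, amount 404): Cash=-146 Equity=-320 Inventory=62 Loans=404
After txn 5 (Dr Equity, Cr Loans, amount 49): Cash=-146 Equity=-271 Inventory=62 Loans=355

Answer: -146 -271 62 355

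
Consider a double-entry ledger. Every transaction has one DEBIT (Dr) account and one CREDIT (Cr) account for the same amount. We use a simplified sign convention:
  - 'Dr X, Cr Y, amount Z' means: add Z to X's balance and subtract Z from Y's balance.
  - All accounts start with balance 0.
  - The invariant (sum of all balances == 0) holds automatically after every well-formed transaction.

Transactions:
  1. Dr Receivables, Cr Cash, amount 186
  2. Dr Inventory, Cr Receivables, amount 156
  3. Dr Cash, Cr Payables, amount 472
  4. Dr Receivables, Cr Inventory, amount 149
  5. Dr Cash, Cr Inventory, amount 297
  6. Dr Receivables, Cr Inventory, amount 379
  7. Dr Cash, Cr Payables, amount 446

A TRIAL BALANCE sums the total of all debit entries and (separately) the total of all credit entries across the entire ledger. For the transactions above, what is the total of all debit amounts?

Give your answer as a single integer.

Answer: 2085

Derivation:
Txn 1: debit+=186
Txn 2: debit+=156
Txn 3: debit+=472
Txn 4: debit+=149
Txn 5: debit+=297
Txn 6: debit+=379
Txn 7: debit+=446
Total debits = 2085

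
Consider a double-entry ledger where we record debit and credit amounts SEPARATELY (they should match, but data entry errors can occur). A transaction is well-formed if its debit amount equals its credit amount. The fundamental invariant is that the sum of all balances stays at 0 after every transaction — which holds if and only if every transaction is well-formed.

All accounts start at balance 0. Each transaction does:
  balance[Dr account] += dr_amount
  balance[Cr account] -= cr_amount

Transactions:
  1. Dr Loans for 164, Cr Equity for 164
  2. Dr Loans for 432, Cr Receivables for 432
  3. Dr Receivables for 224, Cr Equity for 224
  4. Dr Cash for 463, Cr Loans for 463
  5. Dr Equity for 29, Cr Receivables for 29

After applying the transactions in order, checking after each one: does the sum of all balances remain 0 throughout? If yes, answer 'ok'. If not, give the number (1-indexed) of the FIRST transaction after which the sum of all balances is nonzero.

After txn 1: dr=164 cr=164 sum_balances=0
After txn 2: dr=432 cr=432 sum_balances=0
After txn 3: dr=224 cr=224 sum_balances=0
After txn 4: dr=463 cr=463 sum_balances=0
After txn 5: dr=29 cr=29 sum_balances=0

Answer: ok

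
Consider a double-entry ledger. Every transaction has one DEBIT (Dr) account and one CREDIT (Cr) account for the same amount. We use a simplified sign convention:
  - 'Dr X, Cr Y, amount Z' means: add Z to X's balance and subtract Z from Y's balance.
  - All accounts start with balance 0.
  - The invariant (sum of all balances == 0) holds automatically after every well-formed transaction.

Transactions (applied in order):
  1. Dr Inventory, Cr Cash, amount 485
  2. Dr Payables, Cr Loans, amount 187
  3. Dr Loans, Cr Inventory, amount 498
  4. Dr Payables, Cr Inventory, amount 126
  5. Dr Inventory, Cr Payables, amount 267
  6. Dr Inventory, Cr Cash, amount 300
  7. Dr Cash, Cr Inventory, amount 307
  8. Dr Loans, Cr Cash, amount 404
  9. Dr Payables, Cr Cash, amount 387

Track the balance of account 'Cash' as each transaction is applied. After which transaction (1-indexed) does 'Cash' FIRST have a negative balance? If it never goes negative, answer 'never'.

After txn 1: Cash=-485

Answer: 1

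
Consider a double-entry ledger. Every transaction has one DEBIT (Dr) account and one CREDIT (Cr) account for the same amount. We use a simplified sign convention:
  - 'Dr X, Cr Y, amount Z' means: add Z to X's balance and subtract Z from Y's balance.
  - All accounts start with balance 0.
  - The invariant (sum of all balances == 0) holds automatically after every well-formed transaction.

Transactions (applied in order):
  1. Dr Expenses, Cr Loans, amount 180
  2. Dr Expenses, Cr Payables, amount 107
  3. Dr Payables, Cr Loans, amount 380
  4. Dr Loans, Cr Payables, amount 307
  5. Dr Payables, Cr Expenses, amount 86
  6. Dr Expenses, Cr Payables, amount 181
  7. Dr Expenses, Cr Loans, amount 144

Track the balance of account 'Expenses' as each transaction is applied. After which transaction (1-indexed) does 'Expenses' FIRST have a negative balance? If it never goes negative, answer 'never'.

After txn 1: Expenses=180
After txn 2: Expenses=287
After txn 3: Expenses=287
After txn 4: Expenses=287
After txn 5: Expenses=201
After txn 6: Expenses=382
After txn 7: Expenses=526

Answer: never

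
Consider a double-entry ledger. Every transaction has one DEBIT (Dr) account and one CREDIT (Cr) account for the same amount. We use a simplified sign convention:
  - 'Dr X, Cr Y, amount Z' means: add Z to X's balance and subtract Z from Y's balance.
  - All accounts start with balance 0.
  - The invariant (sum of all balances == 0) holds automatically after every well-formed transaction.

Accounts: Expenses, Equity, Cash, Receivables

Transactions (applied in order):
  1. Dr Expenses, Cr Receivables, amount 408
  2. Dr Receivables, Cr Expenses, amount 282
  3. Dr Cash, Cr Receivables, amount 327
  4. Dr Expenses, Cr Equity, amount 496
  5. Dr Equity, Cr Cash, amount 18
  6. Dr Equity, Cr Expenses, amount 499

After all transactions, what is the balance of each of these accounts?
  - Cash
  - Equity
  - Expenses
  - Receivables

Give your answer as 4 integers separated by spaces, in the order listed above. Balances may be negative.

Answer: 309 21 123 -453

Derivation:
After txn 1 (Dr Expenses, Cr Receivables, amount 408): Expenses=408 Receivables=-408
After txn 2 (Dr Receivables, Cr Expenses, amount 282): Expenses=126 Receivables=-126
After txn 3 (Dr Cash, Cr Receivables, amount 327): Cash=327 Expenses=126 Receivables=-453
After txn 4 (Dr Expenses, Cr Equity, amount 496): Cash=327 Equity=-496 Expenses=622 Receivables=-453
After txn 5 (Dr Equity, Cr Cash, amount 18): Cash=309 Equity=-478 Expenses=622 Receivables=-453
After txn 6 (Dr Equity, Cr Expenses, amount 499): Cash=309 Equity=21 Expenses=123 Receivables=-453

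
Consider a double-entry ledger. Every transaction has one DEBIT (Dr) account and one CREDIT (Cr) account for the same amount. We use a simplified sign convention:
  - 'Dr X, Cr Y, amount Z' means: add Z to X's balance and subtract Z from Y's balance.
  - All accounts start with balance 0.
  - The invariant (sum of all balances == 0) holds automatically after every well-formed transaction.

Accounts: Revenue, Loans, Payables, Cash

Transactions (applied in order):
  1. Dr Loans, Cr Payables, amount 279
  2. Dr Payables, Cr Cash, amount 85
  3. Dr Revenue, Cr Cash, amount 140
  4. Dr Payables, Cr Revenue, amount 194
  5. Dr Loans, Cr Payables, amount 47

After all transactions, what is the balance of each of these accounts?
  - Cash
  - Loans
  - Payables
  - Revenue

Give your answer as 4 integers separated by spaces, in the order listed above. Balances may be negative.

Answer: -225 326 -47 -54

Derivation:
After txn 1 (Dr Loans, Cr Payables, amount 279): Loans=279 Payables=-279
After txn 2 (Dr Payables, Cr Cash, amount 85): Cash=-85 Loans=279 Payables=-194
After txn 3 (Dr Revenue, Cr Cash, amount 140): Cash=-225 Loans=279 Payables=-194 Revenue=140
After txn 4 (Dr Payables, Cr Revenue, amount 194): Cash=-225 Loans=279 Payables=0 Revenue=-54
After txn 5 (Dr Loans, Cr Payables, amount 47): Cash=-225 Loans=326 Payables=-47 Revenue=-54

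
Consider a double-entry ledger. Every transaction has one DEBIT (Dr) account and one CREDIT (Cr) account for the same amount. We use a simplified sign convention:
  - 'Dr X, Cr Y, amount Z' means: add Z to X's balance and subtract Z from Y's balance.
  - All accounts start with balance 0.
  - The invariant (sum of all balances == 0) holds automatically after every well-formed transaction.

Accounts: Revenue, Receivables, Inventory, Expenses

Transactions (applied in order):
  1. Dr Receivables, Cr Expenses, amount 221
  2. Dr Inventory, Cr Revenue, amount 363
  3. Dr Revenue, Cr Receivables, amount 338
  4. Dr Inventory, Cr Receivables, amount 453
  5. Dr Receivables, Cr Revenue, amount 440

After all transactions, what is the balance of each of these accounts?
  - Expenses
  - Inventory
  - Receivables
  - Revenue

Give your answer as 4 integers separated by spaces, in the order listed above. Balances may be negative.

After txn 1 (Dr Receivables, Cr Expenses, amount 221): Expenses=-221 Receivables=221
After txn 2 (Dr Inventory, Cr Revenue, amount 363): Expenses=-221 Inventory=363 Receivables=221 Revenue=-363
After txn 3 (Dr Revenue, Cr Receivables, amount 338): Expenses=-221 Inventory=363 Receivables=-117 Revenue=-25
After txn 4 (Dr Inventory, Cr Receivables, amount 453): Expenses=-221 Inventory=816 Receivables=-570 Revenue=-25
After txn 5 (Dr Receivables, Cr Revenue, amount 440): Expenses=-221 Inventory=816 Receivables=-130 Revenue=-465

Answer: -221 816 -130 -465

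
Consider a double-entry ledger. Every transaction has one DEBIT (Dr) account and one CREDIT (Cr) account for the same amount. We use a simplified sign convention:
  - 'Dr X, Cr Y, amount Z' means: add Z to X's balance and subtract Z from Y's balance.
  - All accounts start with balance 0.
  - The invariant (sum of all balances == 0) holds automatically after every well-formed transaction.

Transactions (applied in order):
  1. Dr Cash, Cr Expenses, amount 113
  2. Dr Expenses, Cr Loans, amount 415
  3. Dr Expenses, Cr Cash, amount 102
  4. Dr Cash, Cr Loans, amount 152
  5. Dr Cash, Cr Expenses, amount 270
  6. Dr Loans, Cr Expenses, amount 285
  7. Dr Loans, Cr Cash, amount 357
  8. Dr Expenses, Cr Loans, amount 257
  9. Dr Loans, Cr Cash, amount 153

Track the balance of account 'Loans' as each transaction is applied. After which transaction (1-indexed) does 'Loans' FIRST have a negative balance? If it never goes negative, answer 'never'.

After txn 1: Loans=0
After txn 2: Loans=-415

Answer: 2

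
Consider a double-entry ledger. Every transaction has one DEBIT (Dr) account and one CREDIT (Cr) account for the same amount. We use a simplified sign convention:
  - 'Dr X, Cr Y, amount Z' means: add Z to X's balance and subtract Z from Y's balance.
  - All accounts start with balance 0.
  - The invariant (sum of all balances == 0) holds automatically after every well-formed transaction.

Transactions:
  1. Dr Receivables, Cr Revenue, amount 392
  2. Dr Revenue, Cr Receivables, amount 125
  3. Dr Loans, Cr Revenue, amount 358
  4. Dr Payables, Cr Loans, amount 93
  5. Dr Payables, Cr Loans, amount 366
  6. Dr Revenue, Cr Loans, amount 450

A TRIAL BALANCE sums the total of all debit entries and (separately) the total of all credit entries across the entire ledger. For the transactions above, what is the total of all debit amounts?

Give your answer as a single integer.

Txn 1: debit+=392
Txn 2: debit+=125
Txn 3: debit+=358
Txn 4: debit+=93
Txn 5: debit+=366
Txn 6: debit+=450
Total debits = 1784

Answer: 1784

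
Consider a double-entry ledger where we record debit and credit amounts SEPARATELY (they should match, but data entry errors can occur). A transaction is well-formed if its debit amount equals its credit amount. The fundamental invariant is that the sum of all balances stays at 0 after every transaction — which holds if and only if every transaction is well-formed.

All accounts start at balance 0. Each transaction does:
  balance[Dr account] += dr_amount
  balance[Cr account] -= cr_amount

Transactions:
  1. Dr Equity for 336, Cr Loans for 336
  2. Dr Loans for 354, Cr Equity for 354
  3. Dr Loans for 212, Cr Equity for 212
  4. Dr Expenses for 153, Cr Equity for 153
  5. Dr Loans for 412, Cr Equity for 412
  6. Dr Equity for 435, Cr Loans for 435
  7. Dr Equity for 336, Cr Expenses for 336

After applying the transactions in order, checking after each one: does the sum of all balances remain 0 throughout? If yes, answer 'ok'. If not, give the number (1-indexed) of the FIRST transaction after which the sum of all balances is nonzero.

After txn 1: dr=336 cr=336 sum_balances=0
After txn 2: dr=354 cr=354 sum_balances=0
After txn 3: dr=212 cr=212 sum_balances=0
After txn 4: dr=153 cr=153 sum_balances=0
After txn 5: dr=412 cr=412 sum_balances=0
After txn 6: dr=435 cr=435 sum_balances=0
After txn 7: dr=336 cr=336 sum_balances=0

Answer: ok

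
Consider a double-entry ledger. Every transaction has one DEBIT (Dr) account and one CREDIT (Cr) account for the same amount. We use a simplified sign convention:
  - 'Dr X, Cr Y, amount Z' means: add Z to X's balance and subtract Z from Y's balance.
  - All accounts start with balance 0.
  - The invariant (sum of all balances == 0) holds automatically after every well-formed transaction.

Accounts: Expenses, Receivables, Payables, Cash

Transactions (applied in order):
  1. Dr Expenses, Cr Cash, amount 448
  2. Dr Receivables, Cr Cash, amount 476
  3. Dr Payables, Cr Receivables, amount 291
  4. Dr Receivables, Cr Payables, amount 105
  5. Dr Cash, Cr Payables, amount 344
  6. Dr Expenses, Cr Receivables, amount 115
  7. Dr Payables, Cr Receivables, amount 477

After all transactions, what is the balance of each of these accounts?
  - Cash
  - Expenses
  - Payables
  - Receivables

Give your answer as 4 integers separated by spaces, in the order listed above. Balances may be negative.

Answer: -580 563 319 -302

Derivation:
After txn 1 (Dr Expenses, Cr Cash, amount 448): Cash=-448 Expenses=448
After txn 2 (Dr Receivables, Cr Cash, amount 476): Cash=-924 Expenses=448 Receivables=476
After txn 3 (Dr Payables, Cr Receivables, amount 291): Cash=-924 Expenses=448 Payables=291 Receivables=185
After txn 4 (Dr Receivables, Cr Payables, amount 105): Cash=-924 Expenses=448 Payables=186 Receivables=290
After txn 5 (Dr Cash, Cr Payables, amount 344): Cash=-580 Expenses=448 Payables=-158 Receivables=290
After txn 6 (Dr Expenses, Cr Receivables, amount 115): Cash=-580 Expenses=563 Payables=-158 Receivables=175
After txn 7 (Dr Payables, Cr Receivables, amount 477): Cash=-580 Expenses=563 Payables=319 Receivables=-302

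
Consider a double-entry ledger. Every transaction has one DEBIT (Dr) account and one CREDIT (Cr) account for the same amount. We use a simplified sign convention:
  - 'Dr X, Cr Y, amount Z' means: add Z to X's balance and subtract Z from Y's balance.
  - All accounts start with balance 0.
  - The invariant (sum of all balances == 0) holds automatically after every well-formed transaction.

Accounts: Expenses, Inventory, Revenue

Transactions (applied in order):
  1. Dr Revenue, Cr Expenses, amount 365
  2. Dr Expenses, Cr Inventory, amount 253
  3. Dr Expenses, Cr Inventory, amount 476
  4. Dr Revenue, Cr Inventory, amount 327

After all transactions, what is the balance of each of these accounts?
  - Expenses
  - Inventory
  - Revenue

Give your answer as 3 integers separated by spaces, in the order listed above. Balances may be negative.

Answer: 364 -1056 692

Derivation:
After txn 1 (Dr Revenue, Cr Expenses, amount 365): Expenses=-365 Revenue=365
After txn 2 (Dr Expenses, Cr Inventory, amount 253): Expenses=-112 Inventory=-253 Revenue=365
After txn 3 (Dr Expenses, Cr Inventory, amount 476): Expenses=364 Inventory=-729 Revenue=365
After txn 4 (Dr Revenue, Cr Inventory, amount 327): Expenses=364 Inventory=-1056 Revenue=692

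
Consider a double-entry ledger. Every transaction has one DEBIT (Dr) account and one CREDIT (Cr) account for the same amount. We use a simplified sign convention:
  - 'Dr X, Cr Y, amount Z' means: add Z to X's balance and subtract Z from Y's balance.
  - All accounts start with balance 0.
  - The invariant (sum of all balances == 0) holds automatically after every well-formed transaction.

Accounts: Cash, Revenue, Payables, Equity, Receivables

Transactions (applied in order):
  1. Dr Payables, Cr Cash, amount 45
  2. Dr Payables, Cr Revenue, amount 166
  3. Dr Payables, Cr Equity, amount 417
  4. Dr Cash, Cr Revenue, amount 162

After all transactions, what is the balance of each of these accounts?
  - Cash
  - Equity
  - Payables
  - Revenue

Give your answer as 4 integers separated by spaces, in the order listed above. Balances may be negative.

After txn 1 (Dr Payables, Cr Cash, amount 45): Cash=-45 Payables=45
After txn 2 (Dr Payables, Cr Revenue, amount 166): Cash=-45 Payables=211 Revenue=-166
After txn 3 (Dr Payables, Cr Equity, amount 417): Cash=-45 Equity=-417 Payables=628 Revenue=-166
After txn 4 (Dr Cash, Cr Revenue, amount 162): Cash=117 Equity=-417 Payables=628 Revenue=-328

Answer: 117 -417 628 -328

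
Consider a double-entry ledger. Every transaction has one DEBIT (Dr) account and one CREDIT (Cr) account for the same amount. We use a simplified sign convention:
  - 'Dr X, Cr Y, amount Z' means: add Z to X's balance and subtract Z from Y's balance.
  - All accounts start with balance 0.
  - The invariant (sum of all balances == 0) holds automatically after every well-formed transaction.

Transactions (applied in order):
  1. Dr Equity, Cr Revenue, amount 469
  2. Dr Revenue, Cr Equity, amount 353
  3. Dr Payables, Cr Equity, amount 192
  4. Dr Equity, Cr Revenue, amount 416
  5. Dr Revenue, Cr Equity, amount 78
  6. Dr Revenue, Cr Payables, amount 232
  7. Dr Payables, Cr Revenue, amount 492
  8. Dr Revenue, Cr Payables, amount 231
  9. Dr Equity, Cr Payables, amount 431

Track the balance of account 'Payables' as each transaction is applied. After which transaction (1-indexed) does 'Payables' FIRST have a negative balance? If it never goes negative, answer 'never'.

After txn 1: Payables=0
After txn 2: Payables=0
After txn 3: Payables=192
After txn 4: Payables=192
After txn 5: Payables=192
After txn 6: Payables=-40

Answer: 6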